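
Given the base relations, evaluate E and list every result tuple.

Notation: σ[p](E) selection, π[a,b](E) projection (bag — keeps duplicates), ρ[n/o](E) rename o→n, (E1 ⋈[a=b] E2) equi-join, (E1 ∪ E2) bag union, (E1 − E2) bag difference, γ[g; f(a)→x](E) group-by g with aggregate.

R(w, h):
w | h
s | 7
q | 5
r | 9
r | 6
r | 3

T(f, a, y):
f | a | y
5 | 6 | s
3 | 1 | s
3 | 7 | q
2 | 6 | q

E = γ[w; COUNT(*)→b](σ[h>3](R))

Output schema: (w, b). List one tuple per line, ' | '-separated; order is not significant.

Per-node cardinality:
  R → 5
  σ[h>3](R) → 4
  γ[w; COUNT(*)→b](σ[h>3](R)) → 3

== RESULT ==
w | b
q | 1
r | 2
s | 1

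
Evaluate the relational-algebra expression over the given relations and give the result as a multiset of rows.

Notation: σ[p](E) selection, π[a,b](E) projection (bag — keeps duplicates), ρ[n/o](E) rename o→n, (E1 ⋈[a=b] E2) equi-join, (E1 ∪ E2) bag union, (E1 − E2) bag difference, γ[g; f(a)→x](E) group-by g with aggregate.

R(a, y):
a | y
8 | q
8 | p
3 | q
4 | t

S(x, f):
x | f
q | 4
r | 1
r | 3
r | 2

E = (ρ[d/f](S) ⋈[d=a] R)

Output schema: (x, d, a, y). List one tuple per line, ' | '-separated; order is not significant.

Per-node cardinality:
  S → 4
  ρ[d/f](S) → 4
  R → 4
  (ρ[d/f](S) ⋈[d=a] R) → 2

== RESULT ==
x | d | a | y
q | 4 | 4 | t
r | 3 | 3 | q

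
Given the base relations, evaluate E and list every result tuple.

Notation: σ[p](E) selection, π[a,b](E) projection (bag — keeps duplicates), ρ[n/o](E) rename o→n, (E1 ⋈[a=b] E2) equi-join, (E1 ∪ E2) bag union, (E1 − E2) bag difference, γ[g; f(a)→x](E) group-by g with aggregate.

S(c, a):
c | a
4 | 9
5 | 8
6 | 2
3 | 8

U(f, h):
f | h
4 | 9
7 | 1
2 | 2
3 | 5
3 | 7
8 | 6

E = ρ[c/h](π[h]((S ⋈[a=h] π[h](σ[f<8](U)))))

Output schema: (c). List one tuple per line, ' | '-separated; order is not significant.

Per-node cardinality:
  S → 4
  U → 6
  σ[f<8](U) → 5
  π[h](σ[f<8](U)) → 5
  (S ⋈[a=h] π[h](σ[f<8](U))) → 2
  π[h]((S ⋈[a=h] π[h](σ[f<8](U)))) → 2
  ρ[c/h](π[h]((S ⋈[a=h] π[h](σ[f<8](U))))) → 2

== RESULT ==
c
2
9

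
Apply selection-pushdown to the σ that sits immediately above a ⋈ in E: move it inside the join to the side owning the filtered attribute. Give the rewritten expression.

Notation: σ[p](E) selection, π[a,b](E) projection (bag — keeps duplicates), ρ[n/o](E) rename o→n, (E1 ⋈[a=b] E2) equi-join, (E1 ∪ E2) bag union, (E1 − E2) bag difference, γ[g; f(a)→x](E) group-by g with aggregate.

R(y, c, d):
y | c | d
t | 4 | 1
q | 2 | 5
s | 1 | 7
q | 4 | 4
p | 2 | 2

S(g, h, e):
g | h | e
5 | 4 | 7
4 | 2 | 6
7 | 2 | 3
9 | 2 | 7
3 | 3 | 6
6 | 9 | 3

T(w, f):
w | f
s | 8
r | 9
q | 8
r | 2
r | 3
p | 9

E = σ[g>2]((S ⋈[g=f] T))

σ filters on g, owned by the left side.
E' = (σ[g>2](S) ⋈[g=f] T)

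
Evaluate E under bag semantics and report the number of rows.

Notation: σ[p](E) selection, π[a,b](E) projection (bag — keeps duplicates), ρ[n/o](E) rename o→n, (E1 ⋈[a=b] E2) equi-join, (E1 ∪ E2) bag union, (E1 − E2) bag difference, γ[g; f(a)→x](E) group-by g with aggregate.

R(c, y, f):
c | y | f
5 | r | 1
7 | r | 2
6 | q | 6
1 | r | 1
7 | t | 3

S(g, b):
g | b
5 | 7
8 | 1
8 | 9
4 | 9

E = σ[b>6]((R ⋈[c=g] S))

Subexpression sizes:
  R → 5
  S → 4
  (R ⋈[c=g] S) → 1
  σ[b>6]((R ⋈[c=g] S)) → 1

|E| = 1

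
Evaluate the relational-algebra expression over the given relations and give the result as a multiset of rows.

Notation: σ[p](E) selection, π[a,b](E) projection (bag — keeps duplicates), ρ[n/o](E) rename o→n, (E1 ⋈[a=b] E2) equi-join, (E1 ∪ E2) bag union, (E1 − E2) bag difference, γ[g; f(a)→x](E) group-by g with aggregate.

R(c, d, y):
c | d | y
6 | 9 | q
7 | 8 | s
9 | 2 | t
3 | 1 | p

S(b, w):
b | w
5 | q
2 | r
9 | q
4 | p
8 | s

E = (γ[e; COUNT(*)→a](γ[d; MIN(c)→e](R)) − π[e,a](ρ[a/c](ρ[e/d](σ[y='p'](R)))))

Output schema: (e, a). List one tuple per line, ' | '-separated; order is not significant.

Subexpression sizes:
  R → 4
  γ[d; MIN(c)→e](R) → 4
  γ[e; COUNT(*)→a](γ[d; MIN(c)→e](R)) → 4
  R → 4
  σ[y='p'](R) → 1
  ρ[e/d](σ[y='p'](R)) → 1
  ρ[a/c](ρ[e/d](σ[y='p'](R))) → 1
  π[e,a](ρ[a/c](ρ[e/d](σ[y='p'](R)))) → 1
  (γ[e; COUNT(*)→a](γ[d; MIN(c)→e](R)) − π[e,a](ρ[a/c](ρ[e/d](σ[y='p'](R))))) → 4

== RESULT ==
e | a
3 | 1
6 | 1
7 | 1
9 | 1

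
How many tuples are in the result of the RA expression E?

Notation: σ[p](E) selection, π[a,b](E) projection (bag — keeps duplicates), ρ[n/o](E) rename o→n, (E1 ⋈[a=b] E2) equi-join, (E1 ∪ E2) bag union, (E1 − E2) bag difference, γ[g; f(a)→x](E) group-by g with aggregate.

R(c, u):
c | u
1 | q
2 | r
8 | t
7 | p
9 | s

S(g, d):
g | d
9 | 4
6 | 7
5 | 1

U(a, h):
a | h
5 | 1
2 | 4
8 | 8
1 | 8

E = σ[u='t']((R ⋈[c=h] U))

Row counts bottom-up:
  R → 5
  U → 4
  (R ⋈[c=h] U) → 3
  σ[u='t']((R ⋈[c=h] U)) → 2

|E| = 2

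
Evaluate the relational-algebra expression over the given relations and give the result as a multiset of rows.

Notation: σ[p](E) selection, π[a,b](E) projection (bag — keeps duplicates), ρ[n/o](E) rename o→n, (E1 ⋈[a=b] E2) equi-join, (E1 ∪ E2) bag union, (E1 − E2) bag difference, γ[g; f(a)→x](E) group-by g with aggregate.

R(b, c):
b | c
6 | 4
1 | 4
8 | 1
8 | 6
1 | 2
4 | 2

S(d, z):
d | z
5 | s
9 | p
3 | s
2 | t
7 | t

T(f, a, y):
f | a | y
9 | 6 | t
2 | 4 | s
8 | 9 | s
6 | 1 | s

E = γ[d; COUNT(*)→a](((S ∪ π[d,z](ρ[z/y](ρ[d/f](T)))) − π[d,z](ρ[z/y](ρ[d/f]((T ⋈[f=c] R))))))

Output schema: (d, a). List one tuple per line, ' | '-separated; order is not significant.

Row counts bottom-up:
  S → 5
  T → 4
  ρ[d/f](T) → 4
  ρ[z/y](ρ[d/f](T)) → 4
  π[d,z](ρ[z/y](ρ[d/f](T))) → 4
  (S ∪ π[d,z](ρ[z/y](ρ[d/f](T)))) → 9
  T → 4
  R → 6
  (T ⋈[f=c] R) → 3
  ρ[d/f]((T ⋈[f=c] R)) → 3
  ρ[z/y](ρ[d/f]((T ⋈[f=c] R))) → 3
  π[d,z](ρ[z/y](ρ[d/f]((T ⋈[f=c] R)))) → 3
  ((S ∪ π[d,z](ρ[z/y](ρ[d/f](T)))) − π[d,z](ρ[z/y](ρ[d/f]((T ⋈[f=c] R))))) → 7
  γ[d; COUNT(*)→a](((S ∪ π[d,z](ρ[z/y](ρ[d/f](T)))) − π[d,z](ρ[z/y](ρ[d/f]((T ⋈[f=c] R)))))) → 6

== RESULT ==
d | a
2 | 1
3 | 1
5 | 1
7 | 1
8 | 1
9 | 2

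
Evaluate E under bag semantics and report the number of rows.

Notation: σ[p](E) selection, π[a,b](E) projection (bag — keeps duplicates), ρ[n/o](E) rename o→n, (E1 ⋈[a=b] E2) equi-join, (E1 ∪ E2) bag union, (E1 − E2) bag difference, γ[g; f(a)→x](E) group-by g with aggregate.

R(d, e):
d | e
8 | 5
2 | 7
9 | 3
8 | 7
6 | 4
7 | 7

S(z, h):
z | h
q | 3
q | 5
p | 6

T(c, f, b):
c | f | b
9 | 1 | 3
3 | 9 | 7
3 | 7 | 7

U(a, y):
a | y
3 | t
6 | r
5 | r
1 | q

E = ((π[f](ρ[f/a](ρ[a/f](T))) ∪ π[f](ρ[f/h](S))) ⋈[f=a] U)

Stepwise |·|:
  T → 3
  ρ[a/f](T) → 3
  ρ[f/a](ρ[a/f](T)) → 3
  π[f](ρ[f/a](ρ[a/f](T))) → 3
  S → 3
  ρ[f/h](S) → 3
  π[f](ρ[f/h](S)) → 3
  (π[f](ρ[f/a](ρ[a/f](T))) ∪ π[f](ρ[f/h](S))) → 6
  U → 4
  ((π[f](ρ[f/a](ρ[a/f](T))) ∪ π[f](ρ[f/h](S))) ⋈[f=a] U) → 4

|E| = 4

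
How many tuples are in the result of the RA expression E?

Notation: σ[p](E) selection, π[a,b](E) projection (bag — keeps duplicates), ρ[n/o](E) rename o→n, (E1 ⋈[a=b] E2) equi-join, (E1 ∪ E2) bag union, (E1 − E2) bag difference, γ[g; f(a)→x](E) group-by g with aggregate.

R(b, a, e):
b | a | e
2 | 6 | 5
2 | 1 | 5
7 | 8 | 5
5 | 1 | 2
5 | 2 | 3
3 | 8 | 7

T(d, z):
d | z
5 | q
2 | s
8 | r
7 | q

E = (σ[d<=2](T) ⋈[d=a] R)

Subexpression sizes:
  T → 4
  σ[d<=2](T) → 1
  R → 6
  (σ[d<=2](T) ⋈[d=a] R) → 1

|E| = 1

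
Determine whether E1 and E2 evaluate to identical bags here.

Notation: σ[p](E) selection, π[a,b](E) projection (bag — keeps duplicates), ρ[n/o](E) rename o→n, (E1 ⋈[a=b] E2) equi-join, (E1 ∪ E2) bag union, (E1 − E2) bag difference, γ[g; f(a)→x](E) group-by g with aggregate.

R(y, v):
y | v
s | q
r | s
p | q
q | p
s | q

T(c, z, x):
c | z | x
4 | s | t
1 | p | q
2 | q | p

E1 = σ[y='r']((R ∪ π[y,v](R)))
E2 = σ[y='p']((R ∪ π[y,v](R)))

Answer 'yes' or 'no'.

E1 stepwise |·|:
  R → 5
  R → 5
  π[y,v](R) → 5
  (R ∪ π[y,v](R)) → 10
  σ[y='r']((R ∪ π[y,v](R))) → 2
E2 stepwise |·|:
  R → 5
  R → 5
  π[y,v](R) → 5
  (R ∪ π[y,v](R)) → 10
  σ[y='p']((R ∪ π[y,v](R))) → 2

E1 result:
y | v
r | s
r | s
E2 result:
y | v
p | q
p | q
Witness: ('r', 's') appears 2× in E1 but 0× in E2.

no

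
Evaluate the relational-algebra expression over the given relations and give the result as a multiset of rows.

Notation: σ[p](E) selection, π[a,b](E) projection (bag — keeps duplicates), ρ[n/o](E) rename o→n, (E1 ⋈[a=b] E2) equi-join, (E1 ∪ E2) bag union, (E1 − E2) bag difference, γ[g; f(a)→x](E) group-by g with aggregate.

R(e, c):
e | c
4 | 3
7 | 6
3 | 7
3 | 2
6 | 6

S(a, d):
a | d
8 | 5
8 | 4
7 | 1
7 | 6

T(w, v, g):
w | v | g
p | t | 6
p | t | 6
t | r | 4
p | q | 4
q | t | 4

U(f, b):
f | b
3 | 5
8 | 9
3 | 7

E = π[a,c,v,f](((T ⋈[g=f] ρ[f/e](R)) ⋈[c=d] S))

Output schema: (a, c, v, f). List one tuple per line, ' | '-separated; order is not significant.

Subexpression sizes:
  T → 5
  R → 5
  ρ[f/e](R) → 5
  (T ⋈[g=f] ρ[f/e](R)) → 5
  S → 4
  ((T ⋈[g=f] ρ[f/e](R)) ⋈[c=d] S) → 2
  π[a,c,v,f](((T ⋈[g=f] ρ[f/e](R)) ⋈[c=d] S)) → 2

== RESULT ==
a | c | v | f
7 | 6 | t | 6
7 | 6 | t | 6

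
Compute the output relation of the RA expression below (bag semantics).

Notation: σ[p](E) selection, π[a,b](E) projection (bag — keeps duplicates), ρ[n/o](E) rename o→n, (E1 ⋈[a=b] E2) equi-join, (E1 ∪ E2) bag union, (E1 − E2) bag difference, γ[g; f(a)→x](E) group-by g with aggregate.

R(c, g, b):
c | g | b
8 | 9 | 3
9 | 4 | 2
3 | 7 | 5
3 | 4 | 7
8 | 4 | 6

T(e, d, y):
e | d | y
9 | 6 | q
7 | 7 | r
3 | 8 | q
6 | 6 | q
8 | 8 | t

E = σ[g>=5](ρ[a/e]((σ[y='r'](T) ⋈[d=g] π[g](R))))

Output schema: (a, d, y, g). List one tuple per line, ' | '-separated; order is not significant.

Stepwise |·|:
  T → 5
  σ[y='r'](T) → 1
  R → 5
  π[g](R) → 5
  (σ[y='r'](T) ⋈[d=g] π[g](R)) → 1
  ρ[a/e]((σ[y='r'](T) ⋈[d=g] π[g](R))) → 1
  σ[g>=5](ρ[a/e]((σ[y='r'](T) ⋈[d=g] π[g](R)))) → 1

== RESULT ==
a | d | y | g
7 | 7 | r | 7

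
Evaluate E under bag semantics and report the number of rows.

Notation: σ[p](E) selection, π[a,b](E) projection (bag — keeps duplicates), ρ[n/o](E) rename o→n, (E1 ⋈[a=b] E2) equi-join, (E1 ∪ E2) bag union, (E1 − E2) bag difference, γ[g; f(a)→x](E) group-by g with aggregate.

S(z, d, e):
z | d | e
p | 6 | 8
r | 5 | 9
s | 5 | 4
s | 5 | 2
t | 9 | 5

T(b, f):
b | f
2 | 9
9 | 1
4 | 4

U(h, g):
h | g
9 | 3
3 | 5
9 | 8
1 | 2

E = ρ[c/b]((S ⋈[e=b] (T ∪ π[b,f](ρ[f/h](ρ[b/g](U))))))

Subexpression sizes:
  S → 5
  T → 3
  U → 4
  ρ[b/g](U) → 4
  ρ[f/h](ρ[b/g](U)) → 4
  π[b,f](ρ[f/h](ρ[b/g](U))) → 4
  (T ∪ π[b,f](ρ[f/h](ρ[b/g](U)))) → 7
  (S ⋈[e=b] (T ∪ π[b,f](ρ[f/h](ρ[b/g](U))))) → 6
  ρ[c/b]((S ⋈[e=b] (T ∪ π[b,f](ρ[f/h](ρ[b/g](U)))))) → 6

|E| = 6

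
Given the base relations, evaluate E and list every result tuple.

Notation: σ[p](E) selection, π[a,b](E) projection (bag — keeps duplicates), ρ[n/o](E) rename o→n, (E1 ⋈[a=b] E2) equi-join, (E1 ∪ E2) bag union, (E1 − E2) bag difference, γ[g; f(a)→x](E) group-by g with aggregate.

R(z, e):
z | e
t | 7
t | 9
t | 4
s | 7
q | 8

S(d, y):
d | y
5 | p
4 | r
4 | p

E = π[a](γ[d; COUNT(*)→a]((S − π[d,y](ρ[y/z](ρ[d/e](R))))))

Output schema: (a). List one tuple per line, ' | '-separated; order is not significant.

Stepwise |·|:
  S → 3
  R → 5
  ρ[d/e](R) → 5
  ρ[y/z](ρ[d/e](R)) → 5
  π[d,y](ρ[y/z](ρ[d/e](R))) → 5
  (S − π[d,y](ρ[y/z](ρ[d/e](R)))) → 3
  γ[d; COUNT(*)→a]((S − π[d,y](ρ[y/z](ρ[d/e](R))))) → 2
  π[a](γ[d; COUNT(*)→a]((S − π[d,y](ρ[y/z](ρ[d/e](R)))))) → 2

== RESULT ==
a
1
2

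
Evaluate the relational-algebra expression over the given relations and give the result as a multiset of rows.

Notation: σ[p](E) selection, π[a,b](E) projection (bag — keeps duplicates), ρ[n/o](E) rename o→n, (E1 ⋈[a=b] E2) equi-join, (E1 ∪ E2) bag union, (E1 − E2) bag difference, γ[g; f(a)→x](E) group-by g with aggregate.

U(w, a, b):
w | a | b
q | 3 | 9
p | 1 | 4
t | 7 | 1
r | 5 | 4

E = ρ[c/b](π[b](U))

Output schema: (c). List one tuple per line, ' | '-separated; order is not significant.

Row counts bottom-up:
  U → 4
  π[b](U) → 4
  ρ[c/b](π[b](U)) → 4

== RESULT ==
c
1
4
4
9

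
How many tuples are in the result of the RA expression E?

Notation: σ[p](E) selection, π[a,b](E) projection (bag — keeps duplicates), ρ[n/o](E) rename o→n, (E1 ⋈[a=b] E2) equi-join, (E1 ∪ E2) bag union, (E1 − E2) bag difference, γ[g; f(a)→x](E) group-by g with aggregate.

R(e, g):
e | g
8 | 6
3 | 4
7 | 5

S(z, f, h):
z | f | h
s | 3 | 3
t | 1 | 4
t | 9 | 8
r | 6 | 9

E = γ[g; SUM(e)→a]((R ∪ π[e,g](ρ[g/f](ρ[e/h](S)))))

Stepwise |·|:
  R → 3
  S → 4
  ρ[e/h](S) → 4
  ρ[g/f](ρ[e/h](S)) → 4
  π[e,g](ρ[g/f](ρ[e/h](S))) → 4
  (R ∪ π[e,g](ρ[g/f](ρ[e/h](S)))) → 7
  γ[g; SUM(e)→a]((R ∪ π[e,g](ρ[g/f](ρ[e/h](S))))) → 6

|E| = 6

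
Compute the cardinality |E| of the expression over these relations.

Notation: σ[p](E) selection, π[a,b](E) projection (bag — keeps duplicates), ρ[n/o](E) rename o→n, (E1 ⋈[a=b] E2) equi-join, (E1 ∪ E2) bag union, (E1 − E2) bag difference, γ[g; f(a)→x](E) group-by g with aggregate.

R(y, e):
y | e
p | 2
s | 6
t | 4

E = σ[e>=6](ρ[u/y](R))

Stepwise |·|:
  R → 3
  ρ[u/y](R) → 3
  σ[e>=6](ρ[u/y](R)) → 1

|E| = 1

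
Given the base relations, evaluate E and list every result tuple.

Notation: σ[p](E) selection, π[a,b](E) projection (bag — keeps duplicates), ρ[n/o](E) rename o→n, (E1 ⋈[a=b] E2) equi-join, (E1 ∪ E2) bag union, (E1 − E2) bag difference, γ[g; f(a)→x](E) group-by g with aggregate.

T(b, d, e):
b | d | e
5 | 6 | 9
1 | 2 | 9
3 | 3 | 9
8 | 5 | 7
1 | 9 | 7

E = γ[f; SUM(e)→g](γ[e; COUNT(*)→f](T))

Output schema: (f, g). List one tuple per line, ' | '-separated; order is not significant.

Subexpression sizes:
  T → 5
  γ[e; COUNT(*)→f](T) → 2
  γ[f; SUM(e)→g](γ[e; COUNT(*)→f](T)) → 2

== RESULT ==
f | g
2 | 7
3 | 9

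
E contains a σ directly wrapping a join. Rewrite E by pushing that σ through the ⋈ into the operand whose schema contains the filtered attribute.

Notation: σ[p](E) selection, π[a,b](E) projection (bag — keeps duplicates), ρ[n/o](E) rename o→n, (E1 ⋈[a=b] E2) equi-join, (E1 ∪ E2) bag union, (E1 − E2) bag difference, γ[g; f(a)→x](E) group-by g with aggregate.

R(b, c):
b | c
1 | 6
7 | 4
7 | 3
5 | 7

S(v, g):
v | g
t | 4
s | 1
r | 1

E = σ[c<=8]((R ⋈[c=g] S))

σ filters on c, owned by the left side.
E' = (σ[c<=8](R) ⋈[c=g] S)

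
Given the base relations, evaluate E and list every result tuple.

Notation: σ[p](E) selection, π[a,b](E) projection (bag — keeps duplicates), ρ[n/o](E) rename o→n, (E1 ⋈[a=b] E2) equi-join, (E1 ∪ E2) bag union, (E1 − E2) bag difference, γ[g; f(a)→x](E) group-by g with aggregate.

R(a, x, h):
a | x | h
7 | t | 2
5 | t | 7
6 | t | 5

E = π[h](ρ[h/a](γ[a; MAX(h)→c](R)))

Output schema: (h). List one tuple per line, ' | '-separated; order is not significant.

Stepwise |·|:
  R → 3
  γ[a; MAX(h)→c](R) → 3
  ρ[h/a](γ[a; MAX(h)→c](R)) → 3
  π[h](ρ[h/a](γ[a; MAX(h)→c](R))) → 3

== RESULT ==
h
5
6
7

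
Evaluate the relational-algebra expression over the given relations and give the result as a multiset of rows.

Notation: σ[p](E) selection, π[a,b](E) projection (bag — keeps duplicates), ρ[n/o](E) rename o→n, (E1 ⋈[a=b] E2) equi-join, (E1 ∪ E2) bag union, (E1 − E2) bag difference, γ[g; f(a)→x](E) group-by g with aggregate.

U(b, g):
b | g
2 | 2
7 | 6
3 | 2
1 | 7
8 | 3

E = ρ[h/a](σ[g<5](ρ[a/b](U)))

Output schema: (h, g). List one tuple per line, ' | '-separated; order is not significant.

Stepwise |·|:
  U → 5
  ρ[a/b](U) → 5
  σ[g<5](ρ[a/b](U)) → 3
  ρ[h/a](σ[g<5](ρ[a/b](U))) → 3

== RESULT ==
h | g
2 | 2
3 | 2
8 | 3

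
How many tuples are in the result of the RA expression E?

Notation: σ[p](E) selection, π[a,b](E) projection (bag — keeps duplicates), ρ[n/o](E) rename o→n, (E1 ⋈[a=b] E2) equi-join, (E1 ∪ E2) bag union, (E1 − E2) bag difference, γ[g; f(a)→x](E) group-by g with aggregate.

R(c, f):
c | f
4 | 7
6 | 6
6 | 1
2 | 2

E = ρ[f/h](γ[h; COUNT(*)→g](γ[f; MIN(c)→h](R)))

Per-node cardinality:
  R → 4
  γ[f; MIN(c)→h](R) → 4
  γ[h; COUNT(*)→g](γ[f; MIN(c)→h](R)) → 3
  ρ[f/h](γ[h; COUNT(*)→g](γ[f; MIN(c)→h](R))) → 3

|E| = 3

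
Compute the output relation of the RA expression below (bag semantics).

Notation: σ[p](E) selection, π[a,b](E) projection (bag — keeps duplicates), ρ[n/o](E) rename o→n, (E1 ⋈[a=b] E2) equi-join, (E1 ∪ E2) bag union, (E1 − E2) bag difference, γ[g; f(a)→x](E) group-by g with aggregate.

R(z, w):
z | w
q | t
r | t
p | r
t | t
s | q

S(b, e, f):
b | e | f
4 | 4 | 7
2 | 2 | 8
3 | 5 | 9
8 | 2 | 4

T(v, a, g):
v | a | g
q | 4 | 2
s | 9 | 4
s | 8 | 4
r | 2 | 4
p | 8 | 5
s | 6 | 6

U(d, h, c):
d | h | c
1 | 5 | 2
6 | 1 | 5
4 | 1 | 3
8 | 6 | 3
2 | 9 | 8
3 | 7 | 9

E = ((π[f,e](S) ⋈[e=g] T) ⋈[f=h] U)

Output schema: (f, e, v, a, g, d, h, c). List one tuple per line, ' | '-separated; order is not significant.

Per-node cardinality:
  S → 4
  π[f,e](S) → 4
  T → 6
  (π[f,e](S) ⋈[e=g] T) → 6
  U → 6
  ((π[f,e](S) ⋈[e=g] T) ⋈[f=h] U) → 4

== RESULT ==
f | e | v | a | g | d | h | c
7 | 4 | r | 2 | 4 | 3 | 7 | 9
7 | 4 | s | 8 | 4 | 3 | 7 | 9
7 | 4 | s | 9 | 4 | 3 | 7 | 9
9 | 5 | p | 8 | 5 | 2 | 9 | 8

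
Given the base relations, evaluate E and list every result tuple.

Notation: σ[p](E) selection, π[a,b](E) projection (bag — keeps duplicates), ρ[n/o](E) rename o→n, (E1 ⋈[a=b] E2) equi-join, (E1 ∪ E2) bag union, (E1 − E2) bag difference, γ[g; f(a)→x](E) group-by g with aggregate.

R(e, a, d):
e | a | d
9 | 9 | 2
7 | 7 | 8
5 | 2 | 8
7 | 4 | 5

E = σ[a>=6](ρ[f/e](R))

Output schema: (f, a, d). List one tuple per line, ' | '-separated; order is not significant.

Stepwise |·|:
  R → 4
  ρ[f/e](R) → 4
  σ[a>=6](ρ[f/e](R)) → 2

== RESULT ==
f | a | d
7 | 7 | 8
9 | 9 | 2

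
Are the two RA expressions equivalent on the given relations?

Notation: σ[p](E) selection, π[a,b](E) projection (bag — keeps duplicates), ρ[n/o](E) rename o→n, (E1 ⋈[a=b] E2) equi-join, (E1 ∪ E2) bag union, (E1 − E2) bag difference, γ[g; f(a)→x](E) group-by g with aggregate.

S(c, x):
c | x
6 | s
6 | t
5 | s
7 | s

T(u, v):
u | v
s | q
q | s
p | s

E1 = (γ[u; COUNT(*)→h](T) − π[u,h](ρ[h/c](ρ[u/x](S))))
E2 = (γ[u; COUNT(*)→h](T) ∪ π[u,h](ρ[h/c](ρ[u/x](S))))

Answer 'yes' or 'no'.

E1 per-node cardinality:
  T → 3
  γ[u; COUNT(*)→h](T) → 3
  S → 4
  ρ[u/x](S) → 4
  ρ[h/c](ρ[u/x](S)) → 4
  π[u,h](ρ[h/c](ρ[u/x](S))) → 4
  (γ[u; COUNT(*)→h](T) − π[u,h](ρ[h/c](ρ[u/x](S)))) → 3
E2 per-node cardinality:
  T → 3
  γ[u; COUNT(*)→h](T) → 3
  S → 4
  ρ[u/x](S) → 4
  ρ[h/c](ρ[u/x](S)) → 4
  π[u,h](ρ[h/c](ρ[u/x](S))) → 4
  (γ[u; COUNT(*)→h](T) ∪ π[u,h](ρ[h/c](ρ[u/x](S)))) → 7

E1 result:
u | h
p | 1
q | 1
s | 1
E2 result:
u | h
p | 1
q | 1
s | 1
s | 5
s | 6
s | 7
t | 6
Witness: ('s', 6) appears 0× in E1 but 1× in E2.

no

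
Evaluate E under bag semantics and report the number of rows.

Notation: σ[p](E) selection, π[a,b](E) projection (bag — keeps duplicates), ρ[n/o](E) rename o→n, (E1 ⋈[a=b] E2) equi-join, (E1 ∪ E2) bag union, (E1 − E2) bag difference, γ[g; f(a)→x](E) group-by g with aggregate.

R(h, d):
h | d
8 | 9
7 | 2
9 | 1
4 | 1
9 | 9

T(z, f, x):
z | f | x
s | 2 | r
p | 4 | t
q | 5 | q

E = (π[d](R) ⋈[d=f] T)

Row counts bottom-up:
  R → 5
  π[d](R) → 5
  T → 3
  (π[d](R) ⋈[d=f] T) → 1

|E| = 1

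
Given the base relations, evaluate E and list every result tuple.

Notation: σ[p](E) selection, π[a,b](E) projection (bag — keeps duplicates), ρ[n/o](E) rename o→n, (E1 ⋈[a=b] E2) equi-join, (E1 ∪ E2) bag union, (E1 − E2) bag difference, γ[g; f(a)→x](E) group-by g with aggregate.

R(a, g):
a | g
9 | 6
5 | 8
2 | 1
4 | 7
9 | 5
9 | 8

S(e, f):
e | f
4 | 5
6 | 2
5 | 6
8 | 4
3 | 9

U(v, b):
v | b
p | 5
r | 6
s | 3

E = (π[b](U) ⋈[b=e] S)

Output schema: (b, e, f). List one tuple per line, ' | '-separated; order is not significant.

Row counts bottom-up:
  U → 3
  π[b](U) → 3
  S → 5
  (π[b](U) ⋈[b=e] S) → 3

== RESULT ==
b | e | f
3 | 3 | 9
5 | 5 | 6
6 | 6 | 2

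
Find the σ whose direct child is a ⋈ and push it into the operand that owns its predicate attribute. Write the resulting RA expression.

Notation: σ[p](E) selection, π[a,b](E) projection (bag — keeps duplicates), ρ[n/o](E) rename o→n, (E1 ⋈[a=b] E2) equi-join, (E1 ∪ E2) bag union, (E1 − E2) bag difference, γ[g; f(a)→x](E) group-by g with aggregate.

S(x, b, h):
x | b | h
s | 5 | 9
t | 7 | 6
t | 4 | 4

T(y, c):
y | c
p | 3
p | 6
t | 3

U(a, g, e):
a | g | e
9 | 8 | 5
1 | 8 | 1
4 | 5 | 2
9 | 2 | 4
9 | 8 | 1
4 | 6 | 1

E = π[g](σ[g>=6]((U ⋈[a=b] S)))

σ filters on g, owned by the left side.
E' = π[g]((σ[g>=6](U) ⋈[a=b] S))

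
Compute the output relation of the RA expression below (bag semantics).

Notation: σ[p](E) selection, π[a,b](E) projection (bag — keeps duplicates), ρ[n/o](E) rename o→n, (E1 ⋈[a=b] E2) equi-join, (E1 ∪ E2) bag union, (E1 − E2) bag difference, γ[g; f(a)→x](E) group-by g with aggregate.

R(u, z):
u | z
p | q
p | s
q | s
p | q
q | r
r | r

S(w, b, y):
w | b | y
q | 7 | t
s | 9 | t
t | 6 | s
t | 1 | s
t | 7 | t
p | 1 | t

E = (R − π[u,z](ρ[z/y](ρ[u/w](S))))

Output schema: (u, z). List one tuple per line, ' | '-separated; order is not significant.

Per-node cardinality:
  R → 6
  S → 6
  ρ[u/w](S) → 6
  ρ[z/y](ρ[u/w](S)) → 6
  π[u,z](ρ[z/y](ρ[u/w](S))) → 6
  (R − π[u,z](ρ[z/y](ρ[u/w](S)))) → 6

== RESULT ==
u | z
p | q
p | q
p | s
q | r
q | s
r | r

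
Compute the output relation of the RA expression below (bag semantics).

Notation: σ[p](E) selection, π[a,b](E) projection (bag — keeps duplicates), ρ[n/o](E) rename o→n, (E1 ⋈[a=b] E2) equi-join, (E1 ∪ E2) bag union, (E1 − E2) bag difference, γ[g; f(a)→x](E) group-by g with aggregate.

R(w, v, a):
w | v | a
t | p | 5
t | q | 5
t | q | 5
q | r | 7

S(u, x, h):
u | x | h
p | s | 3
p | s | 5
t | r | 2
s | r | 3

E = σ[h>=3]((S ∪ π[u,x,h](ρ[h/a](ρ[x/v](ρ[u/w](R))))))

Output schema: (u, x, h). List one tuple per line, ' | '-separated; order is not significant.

Per-node cardinality:
  S → 4
  R → 4
  ρ[u/w](R) → 4
  ρ[x/v](ρ[u/w](R)) → 4
  ρ[h/a](ρ[x/v](ρ[u/w](R))) → 4
  π[u,x,h](ρ[h/a](ρ[x/v](ρ[u/w](R)))) → 4
  (S ∪ π[u,x,h](ρ[h/a](ρ[x/v](ρ[u/w](R))))) → 8
  σ[h>=3]((S ∪ π[u,x,h](ρ[h/a](ρ[x/v](ρ[u/w](R)))))) → 7

== RESULT ==
u | x | h
p | s | 3
p | s | 5
q | r | 7
s | r | 3
t | p | 5
t | q | 5
t | q | 5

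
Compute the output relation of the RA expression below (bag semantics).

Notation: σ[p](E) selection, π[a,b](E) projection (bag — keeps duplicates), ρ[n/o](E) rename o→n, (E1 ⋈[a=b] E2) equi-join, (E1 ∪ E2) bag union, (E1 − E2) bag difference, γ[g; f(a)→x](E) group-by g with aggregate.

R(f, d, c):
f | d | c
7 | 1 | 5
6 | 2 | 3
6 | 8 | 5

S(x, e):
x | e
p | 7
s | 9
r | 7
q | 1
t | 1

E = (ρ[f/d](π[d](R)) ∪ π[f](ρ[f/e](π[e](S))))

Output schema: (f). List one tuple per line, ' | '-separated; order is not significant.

Row counts bottom-up:
  R → 3
  π[d](R) → 3
  ρ[f/d](π[d](R)) → 3
  S → 5
  π[e](S) → 5
  ρ[f/e](π[e](S)) → 5
  π[f](ρ[f/e](π[e](S))) → 5
  (ρ[f/d](π[d](R)) ∪ π[f](ρ[f/e](π[e](S)))) → 8

== RESULT ==
f
1
1
1
2
7
7
8
9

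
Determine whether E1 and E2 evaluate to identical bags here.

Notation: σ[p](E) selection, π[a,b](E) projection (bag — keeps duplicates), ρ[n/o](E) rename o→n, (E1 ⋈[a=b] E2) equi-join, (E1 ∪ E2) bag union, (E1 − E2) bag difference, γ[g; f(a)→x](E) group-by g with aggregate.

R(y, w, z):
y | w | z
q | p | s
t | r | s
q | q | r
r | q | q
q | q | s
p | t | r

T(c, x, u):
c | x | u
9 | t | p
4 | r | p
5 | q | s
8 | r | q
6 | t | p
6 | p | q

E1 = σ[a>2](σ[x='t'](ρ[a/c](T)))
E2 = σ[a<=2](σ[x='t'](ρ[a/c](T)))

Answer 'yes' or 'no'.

E1 row counts bottom-up:
  T → 6
  ρ[a/c](T) → 6
  σ[x='t'](ρ[a/c](T)) → 2
  σ[a>2](σ[x='t'](ρ[a/c](T))) → 2
E2 row counts bottom-up:
  T → 6
  ρ[a/c](T) → 6
  σ[x='t'](ρ[a/c](T)) → 2
  σ[a<=2](σ[x='t'](ρ[a/c](T))) → 0

E1 result:
a | x | u
6 | t | p
9 | t | p
E2 result:
a | x | u
(0 rows)
Witness: (6, 't', 'p') appears 1× in E1 but 0× in E2.

no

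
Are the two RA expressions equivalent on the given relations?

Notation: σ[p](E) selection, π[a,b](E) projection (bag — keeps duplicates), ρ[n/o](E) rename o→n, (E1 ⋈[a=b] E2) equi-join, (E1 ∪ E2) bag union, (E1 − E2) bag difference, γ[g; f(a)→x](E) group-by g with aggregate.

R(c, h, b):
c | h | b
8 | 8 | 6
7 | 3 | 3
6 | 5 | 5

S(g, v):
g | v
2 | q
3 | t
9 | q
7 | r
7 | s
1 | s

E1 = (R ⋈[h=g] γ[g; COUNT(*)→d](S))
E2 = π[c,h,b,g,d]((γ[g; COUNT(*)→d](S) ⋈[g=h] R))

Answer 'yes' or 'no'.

E1 per-node cardinality:
  R → 3
  S → 6
  γ[g; COUNT(*)→d](S) → 5
  (R ⋈[h=g] γ[g; COUNT(*)→d](S)) → 1
E2 per-node cardinality:
  S → 6
  γ[g; COUNT(*)→d](S) → 5
  R → 3
  (γ[g; COUNT(*)→d](S) ⋈[g=h] R) → 1
  π[c,h,b,g,d]((γ[g; COUNT(*)→d](S) ⋈[g=h] R)) → 1

E1 and E2 produce the same multiset:
c | h | b | g | d
7 | 3 | 3 | 3 | 1

yes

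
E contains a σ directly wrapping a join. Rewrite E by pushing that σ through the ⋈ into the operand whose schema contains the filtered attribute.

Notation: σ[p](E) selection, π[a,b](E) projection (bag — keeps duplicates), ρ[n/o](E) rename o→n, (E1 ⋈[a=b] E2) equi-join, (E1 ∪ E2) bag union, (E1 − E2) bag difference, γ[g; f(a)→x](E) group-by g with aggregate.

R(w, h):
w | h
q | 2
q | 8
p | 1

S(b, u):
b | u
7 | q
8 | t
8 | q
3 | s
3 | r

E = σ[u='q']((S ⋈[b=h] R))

σ filters on u, owned by the left side.
E' = (σ[u='q'](S) ⋈[b=h] R)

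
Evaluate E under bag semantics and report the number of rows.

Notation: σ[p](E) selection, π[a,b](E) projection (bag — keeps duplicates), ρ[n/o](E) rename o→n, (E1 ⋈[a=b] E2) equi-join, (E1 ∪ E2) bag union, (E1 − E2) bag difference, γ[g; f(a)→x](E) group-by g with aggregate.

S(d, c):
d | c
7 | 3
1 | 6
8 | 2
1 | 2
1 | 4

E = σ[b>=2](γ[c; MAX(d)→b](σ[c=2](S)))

Stepwise |·|:
  S → 5
  σ[c=2](S) → 2
  γ[c; MAX(d)→b](σ[c=2](S)) → 1
  σ[b>=2](γ[c; MAX(d)→b](σ[c=2](S))) → 1

|E| = 1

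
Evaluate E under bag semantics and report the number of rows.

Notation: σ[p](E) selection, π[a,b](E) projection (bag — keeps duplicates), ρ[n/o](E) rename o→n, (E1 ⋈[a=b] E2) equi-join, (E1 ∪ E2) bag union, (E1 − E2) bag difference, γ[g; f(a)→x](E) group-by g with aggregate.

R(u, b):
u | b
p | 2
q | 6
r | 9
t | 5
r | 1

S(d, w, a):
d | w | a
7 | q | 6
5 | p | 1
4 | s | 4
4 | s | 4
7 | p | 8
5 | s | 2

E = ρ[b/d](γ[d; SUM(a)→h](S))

Stepwise |·|:
  S → 6
  γ[d; SUM(a)→h](S) → 3
  ρ[b/d](γ[d; SUM(a)→h](S)) → 3

|E| = 3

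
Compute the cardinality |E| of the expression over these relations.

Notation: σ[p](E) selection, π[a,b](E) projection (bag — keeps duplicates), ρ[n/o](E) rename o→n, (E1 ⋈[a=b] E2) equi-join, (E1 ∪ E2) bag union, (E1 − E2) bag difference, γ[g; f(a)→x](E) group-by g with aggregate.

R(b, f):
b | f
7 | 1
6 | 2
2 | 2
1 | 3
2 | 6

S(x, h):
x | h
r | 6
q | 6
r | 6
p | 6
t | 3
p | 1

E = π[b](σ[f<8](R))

Subexpression sizes:
  R → 5
  σ[f<8](R) → 5
  π[b](σ[f<8](R)) → 5

|E| = 5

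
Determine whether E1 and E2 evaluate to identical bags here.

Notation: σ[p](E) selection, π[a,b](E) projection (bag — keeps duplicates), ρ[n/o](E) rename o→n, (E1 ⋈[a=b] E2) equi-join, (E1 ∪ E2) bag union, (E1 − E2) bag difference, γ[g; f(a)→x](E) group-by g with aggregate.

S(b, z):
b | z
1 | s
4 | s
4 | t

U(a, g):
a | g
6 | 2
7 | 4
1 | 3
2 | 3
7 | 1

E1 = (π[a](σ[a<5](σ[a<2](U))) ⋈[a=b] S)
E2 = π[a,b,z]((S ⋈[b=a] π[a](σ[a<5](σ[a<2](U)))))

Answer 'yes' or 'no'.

E1 subexpression sizes:
  U → 5
  σ[a<2](U) → 1
  σ[a<5](σ[a<2](U)) → 1
  π[a](σ[a<5](σ[a<2](U))) → 1
  S → 3
  (π[a](σ[a<5](σ[a<2](U))) ⋈[a=b] S) → 1
E2 subexpression sizes:
  S → 3
  U → 5
  σ[a<2](U) → 1
  σ[a<5](σ[a<2](U)) → 1
  π[a](σ[a<5](σ[a<2](U))) → 1
  (S ⋈[b=a] π[a](σ[a<5](σ[a<2](U)))) → 1
  π[a,b,z]((S ⋈[b=a] π[a](σ[a<5](σ[a<2](U))))) → 1

E1 and E2 produce the same multiset:
a | b | z
1 | 1 | s

yes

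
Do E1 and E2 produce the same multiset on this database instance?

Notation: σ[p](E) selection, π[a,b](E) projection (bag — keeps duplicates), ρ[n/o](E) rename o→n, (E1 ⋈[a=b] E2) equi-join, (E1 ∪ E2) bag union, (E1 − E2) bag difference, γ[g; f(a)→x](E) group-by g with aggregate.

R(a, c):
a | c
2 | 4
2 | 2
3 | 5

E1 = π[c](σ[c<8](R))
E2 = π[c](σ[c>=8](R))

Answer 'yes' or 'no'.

E1 per-node cardinality:
  R → 3
  σ[c<8](R) → 3
  π[c](σ[c<8](R)) → 3
E2 per-node cardinality:
  R → 3
  σ[c>=8](R) → 0
  π[c](σ[c>=8](R)) → 0

E1 result:
c
2
4
5
E2 result:
c
(0 rows)
Witness: (2,) appears 1× in E1 but 0× in E2.

no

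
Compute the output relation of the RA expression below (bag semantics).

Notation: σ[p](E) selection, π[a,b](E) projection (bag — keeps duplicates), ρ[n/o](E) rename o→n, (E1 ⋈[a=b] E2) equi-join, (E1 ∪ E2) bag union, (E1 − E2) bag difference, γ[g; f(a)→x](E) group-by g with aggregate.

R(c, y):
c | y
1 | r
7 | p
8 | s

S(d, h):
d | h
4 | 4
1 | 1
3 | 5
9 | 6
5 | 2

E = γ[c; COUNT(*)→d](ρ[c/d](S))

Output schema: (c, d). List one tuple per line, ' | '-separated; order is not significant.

Per-node cardinality:
  S → 5
  ρ[c/d](S) → 5
  γ[c; COUNT(*)→d](ρ[c/d](S)) → 5

== RESULT ==
c | d
1 | 1
3 | 1
4 | 1
5 | 1
9 | 1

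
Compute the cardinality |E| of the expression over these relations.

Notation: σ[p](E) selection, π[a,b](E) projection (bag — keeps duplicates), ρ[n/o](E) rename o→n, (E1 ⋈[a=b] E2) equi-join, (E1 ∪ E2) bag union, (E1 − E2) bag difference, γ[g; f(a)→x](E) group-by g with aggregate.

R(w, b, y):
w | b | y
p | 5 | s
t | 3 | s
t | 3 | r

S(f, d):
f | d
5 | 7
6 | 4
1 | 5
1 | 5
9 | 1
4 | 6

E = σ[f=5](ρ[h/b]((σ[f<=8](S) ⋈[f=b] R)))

Subexpression sizes:
  S → 6
  σ[f<=8](S) → 5
  R → 3
  (σ[f<=8](S) ⋈[f=b] R) → 1
  ρ[h/b]((σ[f<=8](S) ⋈[f=b] R)) → 1
  σ[f=5](ρ[h/b]((σ[f<=8](S) ⋈[f=b] R))) → 1

|E| = 1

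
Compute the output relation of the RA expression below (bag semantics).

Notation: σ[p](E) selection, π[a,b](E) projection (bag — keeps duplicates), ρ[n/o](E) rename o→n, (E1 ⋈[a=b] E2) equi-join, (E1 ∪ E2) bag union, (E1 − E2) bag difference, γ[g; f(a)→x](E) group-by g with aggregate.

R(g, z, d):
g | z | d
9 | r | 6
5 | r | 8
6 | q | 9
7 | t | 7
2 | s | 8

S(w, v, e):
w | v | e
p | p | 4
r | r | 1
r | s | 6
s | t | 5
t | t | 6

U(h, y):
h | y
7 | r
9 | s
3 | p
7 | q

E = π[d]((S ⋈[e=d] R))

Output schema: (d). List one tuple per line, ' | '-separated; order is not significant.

Subexpression sizes:
  S → 5
  R → 5
  (S ⋈[e=d] R) → 2
  π[d]((S ⋈[e=d] R)) → 2

== RESULT ==
d
6
6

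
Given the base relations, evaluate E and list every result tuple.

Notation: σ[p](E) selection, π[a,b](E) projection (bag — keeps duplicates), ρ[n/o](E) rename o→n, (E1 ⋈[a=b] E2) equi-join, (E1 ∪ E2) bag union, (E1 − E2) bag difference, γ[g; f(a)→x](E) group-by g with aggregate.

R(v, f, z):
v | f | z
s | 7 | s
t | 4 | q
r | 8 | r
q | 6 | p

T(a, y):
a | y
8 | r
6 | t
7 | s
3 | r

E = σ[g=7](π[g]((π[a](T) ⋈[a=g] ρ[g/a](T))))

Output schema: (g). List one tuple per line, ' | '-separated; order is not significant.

Per-node cardinality:
  T → 4
  π[a](T) → 4
  T → 4
  ρ[g/a](T) → 4
  (π[a](T) ⋈[a=g] ρ[g/a](T)) → 4
  π[g]((π[a](T) ⋈[a=g] ρ[g/a](T))) → 4
  σ[g=7](π[g]((π[a](T) ⋈[a=g] ρ[g/a](T)))) → 1

== RESULT ==
g
7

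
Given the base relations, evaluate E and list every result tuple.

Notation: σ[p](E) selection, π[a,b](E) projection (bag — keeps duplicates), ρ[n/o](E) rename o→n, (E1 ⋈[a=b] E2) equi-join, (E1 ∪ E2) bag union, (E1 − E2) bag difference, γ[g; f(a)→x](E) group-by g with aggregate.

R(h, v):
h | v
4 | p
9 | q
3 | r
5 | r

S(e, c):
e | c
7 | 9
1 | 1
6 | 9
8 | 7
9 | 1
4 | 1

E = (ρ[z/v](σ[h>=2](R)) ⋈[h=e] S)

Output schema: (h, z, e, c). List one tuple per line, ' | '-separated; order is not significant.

Row counts bottom-up:
  R → 4
  σ[h>=2](R) → 4
  ρ[z/v](σ[h>=2](R)) → 4
  S → 6
  (ρ[z/v](σ[h>=2](R)) ⋈[h=e] S) → 2

== RESULT ==
h | z | e | c
4 | p | 4 | 1
9 | q | 9 | 1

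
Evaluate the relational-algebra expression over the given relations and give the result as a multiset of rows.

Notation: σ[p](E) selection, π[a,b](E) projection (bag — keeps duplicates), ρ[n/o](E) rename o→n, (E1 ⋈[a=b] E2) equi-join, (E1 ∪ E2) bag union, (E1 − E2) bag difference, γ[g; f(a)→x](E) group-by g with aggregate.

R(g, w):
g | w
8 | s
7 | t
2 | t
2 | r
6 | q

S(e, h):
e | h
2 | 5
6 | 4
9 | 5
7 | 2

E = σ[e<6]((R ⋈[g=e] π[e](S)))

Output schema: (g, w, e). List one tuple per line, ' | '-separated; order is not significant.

Row counts bottom-up:
  R → 5
  S → 4
  π[e](S) → 4
  (R ⋈[g=e] π[e](S)) → 4
  σ[e<6]((R ⋈[g=e] π[e](S))) → 2

== RESULT ==
g | w | e
2 | r | 2
2 | t | 2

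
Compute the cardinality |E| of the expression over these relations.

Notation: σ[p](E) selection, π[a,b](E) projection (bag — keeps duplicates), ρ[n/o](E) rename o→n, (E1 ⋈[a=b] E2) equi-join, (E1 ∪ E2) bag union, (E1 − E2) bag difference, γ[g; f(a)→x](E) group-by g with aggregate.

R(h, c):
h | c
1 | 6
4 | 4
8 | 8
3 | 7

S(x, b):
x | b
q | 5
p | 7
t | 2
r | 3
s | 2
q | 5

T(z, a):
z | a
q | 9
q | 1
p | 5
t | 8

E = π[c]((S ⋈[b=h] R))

Stepwise |·|:
  S → 6
  R → 4
  (S ⋈[b=h] R) → 1
  π[c]((S ⋈[b=h] R)) → 1

|E| = 1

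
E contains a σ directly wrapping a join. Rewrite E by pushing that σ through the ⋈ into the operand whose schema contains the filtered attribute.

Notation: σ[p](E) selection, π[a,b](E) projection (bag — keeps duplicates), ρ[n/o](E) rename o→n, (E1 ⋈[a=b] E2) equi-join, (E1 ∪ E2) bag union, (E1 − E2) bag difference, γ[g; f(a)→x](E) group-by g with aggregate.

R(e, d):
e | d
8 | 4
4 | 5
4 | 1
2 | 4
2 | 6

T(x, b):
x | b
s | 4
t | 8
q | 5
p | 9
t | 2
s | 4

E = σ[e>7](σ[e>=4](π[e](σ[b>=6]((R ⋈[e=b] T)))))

σ filters on b, owned by the right side.
E' = σ[e>7](σ[e>=4](π[e]((R ⋈[e=b] σ[b>=6](T)))))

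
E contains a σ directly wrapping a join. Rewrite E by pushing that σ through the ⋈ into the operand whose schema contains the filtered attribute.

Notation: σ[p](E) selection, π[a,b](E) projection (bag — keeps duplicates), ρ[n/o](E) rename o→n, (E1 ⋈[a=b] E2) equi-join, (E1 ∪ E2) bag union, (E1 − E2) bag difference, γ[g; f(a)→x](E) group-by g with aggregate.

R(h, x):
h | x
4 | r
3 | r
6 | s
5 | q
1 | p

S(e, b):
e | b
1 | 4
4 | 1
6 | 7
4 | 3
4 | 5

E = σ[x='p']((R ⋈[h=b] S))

σ filters on x, owned by the left side.
E' = (σ[x='p'](R) ⋈[h=b] S)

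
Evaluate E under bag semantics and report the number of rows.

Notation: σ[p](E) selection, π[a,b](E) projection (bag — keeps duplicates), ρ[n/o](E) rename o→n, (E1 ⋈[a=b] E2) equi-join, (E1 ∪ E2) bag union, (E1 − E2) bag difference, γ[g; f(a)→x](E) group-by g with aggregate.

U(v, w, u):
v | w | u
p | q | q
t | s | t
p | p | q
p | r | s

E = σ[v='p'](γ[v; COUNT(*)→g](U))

Stepwise |·|:
  U → 4
  γ[v; COUNT(*)→g](U) → 2
  σ[v='p'](γ[v; COUNT(*)→g](U)) → 1

|E| = 1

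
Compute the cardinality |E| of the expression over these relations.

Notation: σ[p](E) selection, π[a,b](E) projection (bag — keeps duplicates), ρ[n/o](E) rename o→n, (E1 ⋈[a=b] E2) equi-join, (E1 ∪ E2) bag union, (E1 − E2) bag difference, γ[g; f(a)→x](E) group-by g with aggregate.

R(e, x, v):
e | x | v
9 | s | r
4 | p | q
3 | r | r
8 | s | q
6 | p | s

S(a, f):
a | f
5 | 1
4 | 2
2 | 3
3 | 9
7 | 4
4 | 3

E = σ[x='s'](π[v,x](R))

Subexpression sizes:
  R → 5
  π[v,x](R) → 5
  σ[x='s'](π[v,x](R)) → 2

|E| = 2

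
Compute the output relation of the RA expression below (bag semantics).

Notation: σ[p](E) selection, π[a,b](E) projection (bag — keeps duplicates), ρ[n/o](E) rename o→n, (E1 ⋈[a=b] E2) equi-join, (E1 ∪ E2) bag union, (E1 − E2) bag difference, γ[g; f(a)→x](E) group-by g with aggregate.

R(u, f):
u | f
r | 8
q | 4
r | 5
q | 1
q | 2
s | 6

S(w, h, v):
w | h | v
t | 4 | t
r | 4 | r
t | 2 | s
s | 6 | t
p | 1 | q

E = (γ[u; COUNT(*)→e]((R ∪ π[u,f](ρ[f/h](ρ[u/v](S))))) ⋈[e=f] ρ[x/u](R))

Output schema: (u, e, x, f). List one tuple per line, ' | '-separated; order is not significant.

Stepwise |·|:
  R → 6
  S → 5
  ρ[u/v](S) → 5
  ρ[f/h](ρ[u/v](S)) → 5
  π[u,f](ρ[f/h](ρ[u/v](S))) → 5
  (R ∪ π[u,f](ρ[f/h](ρ[u/v](S)))) → 11
  γ[u; COUNT(*)→e]((R ∪ π[u,f](ρ[f/h](ρ[u/v](S))))) → 4
  R → 6
  ρ[x/u](R) → 6
  (γ[u; COUNT(*)→e]((R ∪ π[u,f](ρ[f/h](ρ[u/v](S))))) ⋈[e=f] ρ[x/u](R)) → 3

== RESULT ==
u | e | x | f
q | 4 | q | 4
s | 2 | q | 2
t | 2 | q | 2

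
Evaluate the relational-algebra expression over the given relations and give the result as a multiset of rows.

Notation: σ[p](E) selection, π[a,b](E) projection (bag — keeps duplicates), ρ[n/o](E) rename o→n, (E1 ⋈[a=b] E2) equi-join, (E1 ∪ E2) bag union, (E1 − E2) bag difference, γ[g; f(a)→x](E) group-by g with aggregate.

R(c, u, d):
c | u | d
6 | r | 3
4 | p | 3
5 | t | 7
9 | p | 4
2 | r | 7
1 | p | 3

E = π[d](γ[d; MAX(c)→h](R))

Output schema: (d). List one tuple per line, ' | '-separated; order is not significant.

Row counts bottom-up:
  R → 6
  γ[d; MAX(c)→h](R) → 3
  π[d](γ[d; MAX(c)→h](R)) → 3

== RESULT ==
d
3
4
7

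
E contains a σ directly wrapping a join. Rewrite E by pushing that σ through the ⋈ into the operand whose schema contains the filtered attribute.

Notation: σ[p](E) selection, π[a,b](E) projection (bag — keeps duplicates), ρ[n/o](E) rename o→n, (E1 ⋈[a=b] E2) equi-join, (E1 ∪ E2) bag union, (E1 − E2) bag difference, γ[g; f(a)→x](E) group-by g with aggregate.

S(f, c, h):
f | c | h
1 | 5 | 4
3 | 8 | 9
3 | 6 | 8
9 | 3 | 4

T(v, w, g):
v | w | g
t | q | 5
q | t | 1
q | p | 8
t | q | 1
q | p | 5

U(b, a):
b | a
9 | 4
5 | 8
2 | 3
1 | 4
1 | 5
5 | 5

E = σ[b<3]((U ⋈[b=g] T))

σ filters on b, owned by the left side.
E' = (σ[b<3](U) ⋈[b=g] T)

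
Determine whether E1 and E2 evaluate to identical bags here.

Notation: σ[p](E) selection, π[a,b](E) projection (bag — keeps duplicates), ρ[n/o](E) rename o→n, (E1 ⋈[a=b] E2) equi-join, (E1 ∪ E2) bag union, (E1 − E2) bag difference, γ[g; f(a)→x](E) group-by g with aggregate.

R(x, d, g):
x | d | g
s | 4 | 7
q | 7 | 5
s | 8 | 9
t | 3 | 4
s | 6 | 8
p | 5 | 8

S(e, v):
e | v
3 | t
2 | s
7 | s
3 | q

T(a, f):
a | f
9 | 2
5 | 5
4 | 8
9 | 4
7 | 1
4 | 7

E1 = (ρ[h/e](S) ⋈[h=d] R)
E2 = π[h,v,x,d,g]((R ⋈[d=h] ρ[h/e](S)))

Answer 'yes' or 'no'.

E1 stepwise |·|:
  S → 4
  ρ[h/e](S) → 4
  R → 6
  (ρ[h/e](S) ⋈[h=d] R) → 3
E2 stepwise |·|:
  R → 6
  S → 4
  ρ[h/e](S) → 4
  (R ⋈[d=h] ρ[h/e](S)) → 3
  π[h,v,x,d,g]((R ⋈[d=h] ρ[h/e](S))) → 3

E1 and E2 produce the same multiset:
h | v | x | d | g
3 | q | t | 3 | 4
3 | t | t | 3 | 4
7 | s | q | 7 | 5

yes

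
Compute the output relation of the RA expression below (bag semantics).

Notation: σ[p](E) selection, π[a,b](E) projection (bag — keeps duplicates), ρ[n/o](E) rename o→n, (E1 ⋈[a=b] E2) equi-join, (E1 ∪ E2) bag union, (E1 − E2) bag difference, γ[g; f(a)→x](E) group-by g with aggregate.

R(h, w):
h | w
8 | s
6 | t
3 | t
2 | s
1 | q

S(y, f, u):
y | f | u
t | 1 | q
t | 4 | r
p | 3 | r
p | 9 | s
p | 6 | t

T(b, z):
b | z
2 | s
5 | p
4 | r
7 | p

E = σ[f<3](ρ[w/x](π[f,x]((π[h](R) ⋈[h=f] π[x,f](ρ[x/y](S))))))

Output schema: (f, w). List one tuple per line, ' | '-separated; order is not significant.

Per-node cardinality:
  R → 5
  π[h](R) → 5
  S → 5
  ρ[x/y](S) → 5
  π[x,f](ρ[x/y](S)) → 5
  (π[h](R) ⋈[h=f] π[x,f](ρ[x/y](S))) → 3
  π[f,x]((π[h](R) ⋈[h=f] π[x,f](ρ[x/y](S)))) → 3
  ρ[w/x](π[f,x]((π[h](R) ⋈[h=f] π[x,f](ρ[x/y](S))))) → 3
  σ[f<3](ρ[w/x](π[f,x]((π[h](R) ⋈[h=f] π[x,f](ρ[x/y](S)))))) → 1

== RESULT ==
f | w
1 | t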